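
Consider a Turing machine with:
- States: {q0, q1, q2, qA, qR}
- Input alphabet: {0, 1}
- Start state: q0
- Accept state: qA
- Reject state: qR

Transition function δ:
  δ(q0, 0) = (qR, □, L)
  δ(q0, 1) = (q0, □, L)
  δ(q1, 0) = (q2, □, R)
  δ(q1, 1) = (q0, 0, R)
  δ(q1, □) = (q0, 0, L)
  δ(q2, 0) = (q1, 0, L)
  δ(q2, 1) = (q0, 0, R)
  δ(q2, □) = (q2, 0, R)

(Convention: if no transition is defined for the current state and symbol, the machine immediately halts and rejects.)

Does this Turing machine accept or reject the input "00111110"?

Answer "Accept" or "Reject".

Execution trace:
Initial: [q0]00111110
Step 1: δ(q0, 0) = (qR, □, L) → [qR]□□0111110

The machine reaches the reject state qR and halts.

Answer: Reject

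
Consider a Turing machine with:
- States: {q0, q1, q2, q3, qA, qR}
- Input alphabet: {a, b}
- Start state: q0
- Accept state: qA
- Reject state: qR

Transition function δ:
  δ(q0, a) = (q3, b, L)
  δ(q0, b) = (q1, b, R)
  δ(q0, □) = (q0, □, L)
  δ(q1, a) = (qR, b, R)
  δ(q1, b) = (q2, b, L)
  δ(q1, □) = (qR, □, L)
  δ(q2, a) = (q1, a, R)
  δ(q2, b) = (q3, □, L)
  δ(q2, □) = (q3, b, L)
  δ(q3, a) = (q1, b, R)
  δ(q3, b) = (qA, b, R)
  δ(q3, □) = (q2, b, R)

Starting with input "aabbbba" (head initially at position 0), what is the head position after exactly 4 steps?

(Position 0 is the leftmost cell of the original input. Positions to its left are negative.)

Execution trace (head position shown):
Step 0: [q0]aabbbba  (head at position 0)
Step 1: move left → [q3]□babbbba  (head at position -1)
Step 2: move right → b[q2]babbbba  (head at position 0)
Step 3: move left → [q3]b□abbbba  (head at position -1)
Step 4: move right → b[qA]□abbbba  (head at position 0)

After 4 steps, the head is at position 0.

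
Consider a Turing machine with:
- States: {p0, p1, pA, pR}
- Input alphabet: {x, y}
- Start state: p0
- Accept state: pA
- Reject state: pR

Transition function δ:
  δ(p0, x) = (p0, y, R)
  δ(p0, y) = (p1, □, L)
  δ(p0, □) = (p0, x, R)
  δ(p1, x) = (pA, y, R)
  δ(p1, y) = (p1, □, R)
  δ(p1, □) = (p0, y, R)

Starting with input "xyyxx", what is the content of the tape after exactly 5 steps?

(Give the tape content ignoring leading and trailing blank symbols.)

Execution trace:
Initial: [p0]xyyxx
Step 1: δ(p0, x) = (p0, y, R) → y[p0]yyxx
Step 2: δ(p0, y) = (p1, □, L) → [p1]y□yxx
Step 3: δ(p1, y) = (p1, □, R) → □[p1]□yxx
Step 4: δ(p1, □) = (p0, y, R) → □y[p0]yxx
Step 5: δ(p0, y) = (p1, □, L) → □[p1]y□xx

After 5 steps, the tape (ignoring leading/trailing blanks) is: y□xx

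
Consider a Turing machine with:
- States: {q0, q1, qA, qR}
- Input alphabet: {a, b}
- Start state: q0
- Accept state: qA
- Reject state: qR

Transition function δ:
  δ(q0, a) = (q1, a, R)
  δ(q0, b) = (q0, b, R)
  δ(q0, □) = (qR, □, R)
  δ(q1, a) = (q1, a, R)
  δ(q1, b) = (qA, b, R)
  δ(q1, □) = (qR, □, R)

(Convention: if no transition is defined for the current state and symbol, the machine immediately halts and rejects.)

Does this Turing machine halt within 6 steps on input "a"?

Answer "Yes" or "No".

Execution trace:
Initial: [q0]a
Step 1: δ(q0, a) = (q1, a, R) → a[q1]□
Step 2: δ(q1, □) = (qR, □, R) → a□[qR]□

The machine reaches the reject state qR and halts.
The machine halted after 2 steps (within the 6-step bound).

Answer: Yes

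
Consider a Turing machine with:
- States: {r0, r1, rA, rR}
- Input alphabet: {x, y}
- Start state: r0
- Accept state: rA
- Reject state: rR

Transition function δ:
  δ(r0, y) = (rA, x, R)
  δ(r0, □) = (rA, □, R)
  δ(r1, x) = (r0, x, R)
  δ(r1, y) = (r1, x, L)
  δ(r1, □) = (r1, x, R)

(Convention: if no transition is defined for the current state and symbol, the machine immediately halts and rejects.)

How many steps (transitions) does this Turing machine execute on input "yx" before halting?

Execution trace:
Initial: [r0]yx
Step 1: δ(r0, y) = (rA, x, R) → x[rA]x

The machine reaches the accept state rA and halts.

The machine executed 1 step before halting.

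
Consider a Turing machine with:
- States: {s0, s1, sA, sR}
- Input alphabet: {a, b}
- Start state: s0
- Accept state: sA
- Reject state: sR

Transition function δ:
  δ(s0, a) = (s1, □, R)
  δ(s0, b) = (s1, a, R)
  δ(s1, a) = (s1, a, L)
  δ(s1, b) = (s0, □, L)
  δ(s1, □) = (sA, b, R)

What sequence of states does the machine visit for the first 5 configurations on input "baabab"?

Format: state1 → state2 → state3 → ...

Execution trace:
Initial: [s0]baabab
Step 1: δ(s0, b) = (s1, a, R) → a[s1]aabab
Step 2: δ(s1, a) = (s1, a, L) → [s1]aaabab
Step 3: δ(s1, a) = (s1, a, L) → [s1]□aaabab
Step 4: δ(s1, □) = (sA, b, R) → b[sA]aaabab

The machine reaches the accept state sA and halts.

State sequence: s0 → s1 → s1 → s1 → sA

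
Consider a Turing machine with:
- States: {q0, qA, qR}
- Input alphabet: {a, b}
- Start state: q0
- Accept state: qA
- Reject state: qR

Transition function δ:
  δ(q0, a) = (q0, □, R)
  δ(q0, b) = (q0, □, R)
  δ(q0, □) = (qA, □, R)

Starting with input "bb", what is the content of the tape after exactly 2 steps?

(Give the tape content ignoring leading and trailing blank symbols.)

Execution trace:
Initial: [q0]bb
Step 1: δ(q0, b) = (q0, □, R) → □[q0]b
Step 2: δ(q0, b) = (q0, □, R) → □□[q0]□

After 2 steps, the tape (ignoring leading/trailing blanks) is: □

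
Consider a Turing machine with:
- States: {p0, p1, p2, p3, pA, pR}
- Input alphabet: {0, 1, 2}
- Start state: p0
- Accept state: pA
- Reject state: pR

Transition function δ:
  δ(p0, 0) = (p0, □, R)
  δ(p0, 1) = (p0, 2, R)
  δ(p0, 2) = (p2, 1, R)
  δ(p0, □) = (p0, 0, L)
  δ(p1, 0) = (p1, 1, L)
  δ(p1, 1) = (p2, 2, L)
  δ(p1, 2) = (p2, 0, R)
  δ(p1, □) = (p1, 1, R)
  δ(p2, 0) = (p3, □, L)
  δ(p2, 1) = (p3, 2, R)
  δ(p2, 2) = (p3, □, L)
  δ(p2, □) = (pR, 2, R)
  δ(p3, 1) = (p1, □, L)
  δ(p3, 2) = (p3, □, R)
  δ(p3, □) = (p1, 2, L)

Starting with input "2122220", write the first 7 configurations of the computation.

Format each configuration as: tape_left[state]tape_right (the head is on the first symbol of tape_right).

Transitions applied:
Step 1: δ(p0, 2) = (p2, 1, R)
Step 2: δ(p2, 1) = (p3, 2, R)
Step 3: δ(p3, 2) = (p3, □, R)
Step 4: δ(p3, 2) = (p3, □, R)
Step 5: δ(p3, 2) = (p3, □, R)
Step 6: δ(p3, 2) = (p3, □, R)

The first 7 configurations are:
[p0]2122220 ⊢ 1[p2]122220 ⊢ 12[p3]22220 ⊢ 12□[p3]2220 ⊢ 12□□[p3]220 ⊢ 12□□□[p3]20 ⊢ 12□□□□[p3]0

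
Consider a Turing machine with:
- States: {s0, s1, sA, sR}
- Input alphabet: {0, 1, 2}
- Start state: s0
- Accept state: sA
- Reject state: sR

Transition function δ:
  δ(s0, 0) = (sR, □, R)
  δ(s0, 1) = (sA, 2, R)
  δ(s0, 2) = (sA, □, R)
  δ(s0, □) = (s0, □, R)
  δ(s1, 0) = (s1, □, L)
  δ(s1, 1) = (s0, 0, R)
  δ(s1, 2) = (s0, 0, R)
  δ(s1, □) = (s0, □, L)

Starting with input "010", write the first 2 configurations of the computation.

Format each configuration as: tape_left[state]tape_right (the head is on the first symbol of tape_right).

Transitions applied:
Step 1: δ(s0, 0) = (sR, □, R)

The first 2 configurations are:
[s0]010 ⊢ □[sR]10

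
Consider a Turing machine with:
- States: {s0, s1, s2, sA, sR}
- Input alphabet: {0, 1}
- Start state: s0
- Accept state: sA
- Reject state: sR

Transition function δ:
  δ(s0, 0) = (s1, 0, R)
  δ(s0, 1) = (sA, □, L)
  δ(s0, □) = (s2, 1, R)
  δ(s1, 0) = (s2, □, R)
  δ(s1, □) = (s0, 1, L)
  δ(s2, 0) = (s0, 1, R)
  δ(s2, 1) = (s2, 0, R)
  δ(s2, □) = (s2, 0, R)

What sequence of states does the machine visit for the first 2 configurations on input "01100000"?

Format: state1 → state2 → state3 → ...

Execution trace:
Initial: [s0]01100000
Step 1: δ(s0, 0) = (s1, 0, R) → 0[s1]1100000

No transition is defined for δ(s1, 1). By convention the machine halts and rejects.

State sequence: s0 → s1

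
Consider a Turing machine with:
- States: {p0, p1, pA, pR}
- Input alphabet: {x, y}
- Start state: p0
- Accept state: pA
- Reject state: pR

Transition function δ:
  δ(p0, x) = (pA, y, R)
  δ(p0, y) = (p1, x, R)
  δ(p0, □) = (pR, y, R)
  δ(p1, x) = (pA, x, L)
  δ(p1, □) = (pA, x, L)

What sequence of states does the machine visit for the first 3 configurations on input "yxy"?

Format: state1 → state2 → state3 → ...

Execution trace:
Initial: [p0]yxy
Step 1: δ(p0, y) = (p1, x, R) → x[p1]xy
Step 2: δ(p1, x) = (pA, x, L) → [pA]xxy

The machine reaches the accept state pA and halts.

State sequence: p0 → p1 → pA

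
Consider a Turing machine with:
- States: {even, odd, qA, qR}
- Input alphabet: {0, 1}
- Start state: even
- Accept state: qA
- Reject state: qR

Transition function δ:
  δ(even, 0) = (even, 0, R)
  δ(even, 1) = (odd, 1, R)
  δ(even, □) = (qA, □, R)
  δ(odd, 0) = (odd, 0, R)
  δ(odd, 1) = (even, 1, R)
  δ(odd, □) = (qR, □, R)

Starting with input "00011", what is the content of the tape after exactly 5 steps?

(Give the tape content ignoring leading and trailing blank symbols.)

Execution trace:
Initial: [even]00011
Step 1: δ(even, 0) = (even, 0, R) → 0[even]0011
Step 2: δ(even, 0) = (even, 0, R) → 00[even]011
Step 3: δ(even, 0) = (even, 0, R) → 000[even]11
Step 4: δ(even, 1) = (odd, 1, R) → 0001[odd]1
Step 5: δ(odd, 1) = (even, 1, R) → 00011[even]□

After 5 steps, the tape (ignoring leading/trailing blanks) is: 00011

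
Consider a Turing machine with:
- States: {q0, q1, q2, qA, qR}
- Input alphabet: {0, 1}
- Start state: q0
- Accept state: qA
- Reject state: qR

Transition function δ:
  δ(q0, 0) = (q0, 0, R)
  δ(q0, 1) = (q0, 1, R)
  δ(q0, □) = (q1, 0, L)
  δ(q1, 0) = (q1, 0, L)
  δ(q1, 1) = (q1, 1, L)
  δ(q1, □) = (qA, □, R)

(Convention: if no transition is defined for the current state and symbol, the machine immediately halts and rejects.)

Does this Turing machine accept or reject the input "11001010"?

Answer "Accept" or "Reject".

Execution trace:
Initial: [q0]11001010
Step 1: δ(q0, 1) = (q0, 1, R) → 1[q0]1001010
Step 2: δ(q0, 1) = (q0, 1, R) → 11[q0]001010
Step 3: δ(q0, 0) = (q0, 0, R) → 110[q0]01010
Step 4: δ(q0, 0) = (q0, 0, R) → 1100[q0]1010
Step 5: δ(q0, 1) = (q0, 1, R) → 11001[q0]010
Step 6: δ(q0, 0) = (q0, 0, R) → 110010[q0]10
Step 7: δ(q0, 1) = (q0, 1, R) → 1100101[q0]0
Step 8: δ(q0, 0) = (q0, 0, R) → 11001010[q0]□
Step 9: δ(q0, □) = (q1, 0, L) → 1100101[q1]00
Step 10: δ(q1, 0) = (q1, 0, L) → 110010[q1]100
Step 11: δ(q1, 1) = (q1, 1, L) → 11001[q1]0100
Step 12: δ(q1, 0) = (q1, 0, L) → 1100[q1]10100
Step 13: δ(q1, 1) = (q1, 1, L) → 110[q1]010100
Step 14: δ(q1, 0) = (q1, 0, L) → 11[q1]0010100
Step 15: δ(q1, 0) = (q1, 0, L) → 1[q1]10010100
Step 16: δ(q1, 1) = (q1, 1, L) → [q1]110010100
Step 17: δ(q1, 1) = (q1, 1, L) → [q1]□110010100
Step 18: δ(q1, □) = (qA, □, R) → □[qA]110010100

The machine reaches the accept state qA and halts.

Answer: Accept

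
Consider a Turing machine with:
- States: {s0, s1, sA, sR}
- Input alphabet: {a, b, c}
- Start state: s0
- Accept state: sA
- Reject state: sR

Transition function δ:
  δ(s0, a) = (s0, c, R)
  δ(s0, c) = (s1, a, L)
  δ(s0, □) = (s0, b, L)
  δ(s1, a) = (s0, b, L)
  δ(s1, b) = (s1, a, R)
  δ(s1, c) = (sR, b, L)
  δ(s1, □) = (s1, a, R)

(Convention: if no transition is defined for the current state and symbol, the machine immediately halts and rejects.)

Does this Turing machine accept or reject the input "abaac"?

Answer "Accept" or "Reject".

Execution trace:
Initial: [s0]abaac
Step 1: δ(s0, a) = (s0, c, R) → c[s0]baac

No transition is defined for δ(s0, b). By convention the machine halts and rejects.

Answer: Reject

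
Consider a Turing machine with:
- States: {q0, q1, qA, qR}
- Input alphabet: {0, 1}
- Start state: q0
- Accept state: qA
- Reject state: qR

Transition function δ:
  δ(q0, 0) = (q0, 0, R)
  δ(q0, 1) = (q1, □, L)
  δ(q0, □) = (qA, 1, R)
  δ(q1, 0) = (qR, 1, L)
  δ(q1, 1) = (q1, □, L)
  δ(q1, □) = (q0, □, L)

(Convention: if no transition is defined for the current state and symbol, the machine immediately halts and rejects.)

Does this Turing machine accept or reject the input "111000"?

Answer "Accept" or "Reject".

Execution trace:
Initial: [q0]111000
Step 1: δ(q0, 1) = (q1, □, L) → [q1]□□11000
Step 2: δ(q1, □) = (q0, □, L) → [q0]□□□11000
Step 3: δ(q0, □) = (qA, 1, R) → 1[qA]□□11000

The machine reaches the accept state qA and halts.

Answer: Accept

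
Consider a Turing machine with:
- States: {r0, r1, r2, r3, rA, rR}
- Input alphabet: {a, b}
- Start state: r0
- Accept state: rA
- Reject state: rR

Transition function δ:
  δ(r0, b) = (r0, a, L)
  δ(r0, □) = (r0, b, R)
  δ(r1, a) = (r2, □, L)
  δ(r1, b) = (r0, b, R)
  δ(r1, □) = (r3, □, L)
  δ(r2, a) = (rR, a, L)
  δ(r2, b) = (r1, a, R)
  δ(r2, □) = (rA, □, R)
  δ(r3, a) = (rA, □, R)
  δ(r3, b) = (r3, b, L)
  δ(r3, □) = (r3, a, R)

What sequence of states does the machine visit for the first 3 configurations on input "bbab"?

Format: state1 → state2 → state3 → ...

Execution trace:
Initial: [r0]bbab
Step 1: δ(r0, b) = (r0, a, L) → [r0]□abab
Step 2: δ(r0, □) = (r0, b, R) → b[r0]abab

No transition is defined for δ(r0, a). By convention the machine halts and rejects.

State sequence: r0 → r0 → r0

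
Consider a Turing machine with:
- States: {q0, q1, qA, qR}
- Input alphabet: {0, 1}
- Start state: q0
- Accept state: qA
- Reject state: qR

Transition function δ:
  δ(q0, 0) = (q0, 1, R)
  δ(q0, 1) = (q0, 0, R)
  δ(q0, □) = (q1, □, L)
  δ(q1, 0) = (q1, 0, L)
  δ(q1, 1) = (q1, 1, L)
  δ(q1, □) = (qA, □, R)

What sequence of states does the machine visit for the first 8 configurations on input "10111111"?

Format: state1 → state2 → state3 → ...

Execution trace:
Initial: [q0]10111111
Step 1: δ(q0, 1) = (q0, 0, R) → 0[q0]0111111
Step 2: δ(q0, 0) = (q0, 1, R) → 01[q0]111111
Step 3: δ(q0, 1) = (q0, 0, R) → 010[q0]11111
Step 4: δ(q0, 1) = (q0, 0, R) → 0100[q0]1111
Step 5: δ(q0, 1) = (q0, 0, R) → 01000[q0]111
Step 6: δ(q0, 1) = (q0, 0, R) → 010000[q0]11
Step 7: δ(q0, 1) = (q0, 0, R) → 0100000[q0]1

State sequence: q0 → q0 → q0 → q0 → q0 → q0 → q0 → q0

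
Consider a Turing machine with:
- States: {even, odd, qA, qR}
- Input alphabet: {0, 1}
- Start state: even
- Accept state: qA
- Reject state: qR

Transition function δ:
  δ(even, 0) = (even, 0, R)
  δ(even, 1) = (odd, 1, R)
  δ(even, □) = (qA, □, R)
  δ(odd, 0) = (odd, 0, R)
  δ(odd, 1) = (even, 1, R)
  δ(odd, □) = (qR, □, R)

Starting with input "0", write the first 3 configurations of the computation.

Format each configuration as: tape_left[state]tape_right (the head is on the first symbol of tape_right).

Transitions applied:
Step 1: δ(even, 0) = (even, 0, R)
Step 2: δ(even, □) = (qA, □, R)

The first 3 configurations are:
[even]0 ⊢ 0[even]□ ⊢ 0□[qA]□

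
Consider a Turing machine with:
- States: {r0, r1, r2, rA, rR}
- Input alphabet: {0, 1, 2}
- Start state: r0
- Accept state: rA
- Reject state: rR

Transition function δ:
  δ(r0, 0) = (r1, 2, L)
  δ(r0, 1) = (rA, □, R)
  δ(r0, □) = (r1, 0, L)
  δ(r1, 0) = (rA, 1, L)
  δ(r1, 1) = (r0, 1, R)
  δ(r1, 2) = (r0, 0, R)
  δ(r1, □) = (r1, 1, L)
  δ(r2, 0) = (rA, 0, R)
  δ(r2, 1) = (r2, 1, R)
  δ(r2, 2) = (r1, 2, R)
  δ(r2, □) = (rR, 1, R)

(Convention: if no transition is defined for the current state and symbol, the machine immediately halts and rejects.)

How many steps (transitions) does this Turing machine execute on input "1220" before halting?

Execution trace:
Initial: [r0]1220
Step 1: δ(r0, 1) = (rA, □, R) → □[rA]220

The machine reaches the accept state rA and halts.

The machine executed 1 step before halting.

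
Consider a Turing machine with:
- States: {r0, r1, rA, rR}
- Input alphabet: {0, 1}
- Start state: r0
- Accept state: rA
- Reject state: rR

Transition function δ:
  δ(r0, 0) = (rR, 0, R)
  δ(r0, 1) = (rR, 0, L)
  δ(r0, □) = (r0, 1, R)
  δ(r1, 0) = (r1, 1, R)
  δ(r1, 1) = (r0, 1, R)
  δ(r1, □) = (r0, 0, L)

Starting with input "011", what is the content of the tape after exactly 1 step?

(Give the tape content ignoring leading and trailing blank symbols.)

Execution trace:
Initial: [r0]011
Step 1: δ(r0, 0) = (rR, 0, R) → 0[rR]11

The machine reaches the reject state rR and halts.

After 1 step, the tape (ignoring leading/trailing blanks) is: 011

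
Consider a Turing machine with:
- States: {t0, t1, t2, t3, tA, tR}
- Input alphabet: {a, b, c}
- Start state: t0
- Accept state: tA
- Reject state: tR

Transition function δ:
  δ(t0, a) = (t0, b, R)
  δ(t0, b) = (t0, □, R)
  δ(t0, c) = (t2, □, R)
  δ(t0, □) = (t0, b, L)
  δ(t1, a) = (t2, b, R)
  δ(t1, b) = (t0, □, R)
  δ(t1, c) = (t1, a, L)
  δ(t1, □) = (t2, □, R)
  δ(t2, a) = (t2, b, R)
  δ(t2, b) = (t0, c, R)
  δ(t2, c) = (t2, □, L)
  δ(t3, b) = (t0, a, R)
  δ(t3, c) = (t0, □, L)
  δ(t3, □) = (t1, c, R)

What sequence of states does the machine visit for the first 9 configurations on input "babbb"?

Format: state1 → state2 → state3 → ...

Execution trace:
Initial: [t0]babbb
Step 1: δ(t0, b) = (t0, □, R) → □[t0]abbb
Step 2: δ(t0, a) = (t0, b, R) → □b[t0]bbb
Step 3: δ(t0, b) = (t0, □, R) → □b□[t0]bb
Step 4: δ(t0, b) = (t0, □, R) → □b□□[t0]b
Step 5: δ(t0, b) = (t0, □, R) → □b□□□[t0]□
Step 6: δ(t0, □) = (t0, b, L) → □b□□[t0]□b
Step 7: δ(t0, □) = (t0, b, L) → □b□[t0]□bb
Step 8: δ(t0, □) = (t0, b, L) → □b[t0]□bbb

State sequence: t0 → t0 → t0 → t0 → t0 → t0 → t0 → t0 → t0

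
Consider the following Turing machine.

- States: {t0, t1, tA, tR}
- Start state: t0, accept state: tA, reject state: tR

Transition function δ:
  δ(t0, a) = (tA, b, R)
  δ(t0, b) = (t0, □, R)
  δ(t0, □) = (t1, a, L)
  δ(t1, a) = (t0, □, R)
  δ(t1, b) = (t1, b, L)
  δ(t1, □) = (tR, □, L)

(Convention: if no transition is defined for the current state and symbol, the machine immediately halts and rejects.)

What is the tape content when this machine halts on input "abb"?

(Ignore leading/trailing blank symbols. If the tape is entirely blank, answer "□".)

Execution trace:
Initial: [t0]abb
Step 1: δ(t0, a) = (tA, b, R) → b[tA]bb

The machine reaches the accept state tA and halts.

Final tape (ignoring leading/trailing blanks): bbb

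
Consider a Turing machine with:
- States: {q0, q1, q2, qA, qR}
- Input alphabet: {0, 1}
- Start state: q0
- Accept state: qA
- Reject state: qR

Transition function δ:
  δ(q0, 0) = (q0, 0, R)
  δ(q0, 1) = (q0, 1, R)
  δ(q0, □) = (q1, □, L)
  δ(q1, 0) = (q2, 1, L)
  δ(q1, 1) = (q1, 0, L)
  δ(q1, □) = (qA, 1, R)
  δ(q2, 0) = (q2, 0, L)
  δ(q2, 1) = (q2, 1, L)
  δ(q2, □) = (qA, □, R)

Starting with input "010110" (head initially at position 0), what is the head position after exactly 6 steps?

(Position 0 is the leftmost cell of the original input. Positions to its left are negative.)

Execution trace (head position shown):
Step 0: [q0]010110  (head at position 0)
Step 1: move right → 0[q0]10110  (head at position 1)
Step 2: move right → 01[q0]0110  (head at position 2)
Step 3: move right → 010[q0]110  (head at position 3)
Step 4: move right → 0101[q0]10  (head at position 4)
Step 5: move right → 01011[q0]0  (head at position 5)
Step 6: move right → 010110[q0]□  (head at position 6)

After 6 steps, the head is at position 6.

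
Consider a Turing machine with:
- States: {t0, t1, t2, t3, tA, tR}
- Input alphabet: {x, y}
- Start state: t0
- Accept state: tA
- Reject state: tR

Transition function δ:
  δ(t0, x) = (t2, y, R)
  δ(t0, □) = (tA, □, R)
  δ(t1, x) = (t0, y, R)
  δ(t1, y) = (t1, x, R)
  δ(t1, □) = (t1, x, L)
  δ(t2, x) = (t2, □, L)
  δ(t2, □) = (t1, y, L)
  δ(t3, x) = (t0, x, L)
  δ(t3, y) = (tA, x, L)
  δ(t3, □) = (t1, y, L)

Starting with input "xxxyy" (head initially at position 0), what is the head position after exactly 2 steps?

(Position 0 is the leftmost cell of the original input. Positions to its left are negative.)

Execution trace (head position shown):
Step 0: [t0]xxxyy  (head at position 0)
Step 1: move right → y[t2]xxyy  (head at position 1)
Step 2: move left → [t2]y□xyy  (head at position 0)

After 2 steps, the head is at position 0.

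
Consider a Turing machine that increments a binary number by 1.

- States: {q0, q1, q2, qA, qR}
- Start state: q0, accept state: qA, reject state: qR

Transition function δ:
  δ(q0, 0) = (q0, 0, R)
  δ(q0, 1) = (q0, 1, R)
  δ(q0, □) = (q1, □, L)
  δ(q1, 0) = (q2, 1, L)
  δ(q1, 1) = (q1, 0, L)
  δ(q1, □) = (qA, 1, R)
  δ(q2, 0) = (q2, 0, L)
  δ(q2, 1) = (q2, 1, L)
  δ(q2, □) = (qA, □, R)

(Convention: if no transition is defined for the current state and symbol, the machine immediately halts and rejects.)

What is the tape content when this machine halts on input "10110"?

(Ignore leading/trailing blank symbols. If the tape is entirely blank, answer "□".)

Execution trace:
Initial: [q0]10110
Step 1: δ(q0, 1) = (q0, 1, R) → 1[q0]0110
Step 2: δ(q0, 0) = (q0, 0, R) → 10[q0]110
Step 3: δ(q0, 1) = (q0, 1, R) → 101[q0]10
Step 4: δ(q0, 1) = (q0, 1, R) → 1011[q0]0
Step 5: δ(q0, 0) = (q0, 0, R) → 10110[q0]□
Step 6: δ(q0, □) = (q1, □, L) → 1011[q1]0□
Step 7: δ(q1, 0) = (q2, 1, L) → 101[q2]11□
Step 8: δ(q2, 1) = (q2, 1, L) → 10[q2]111□
Step 9: δ(q2, 1) = (q2, 1, L) → 1[q2]0111□
Step 10: δ(q2, 0) = (q2, 0, L) → [q2]10111□
Step 11: δ(q2, 1) = (q2, 1, L) → [q2]□10111□
Step 12: δ(q2, □) = (qA, □, R) → □[qA]10111□

The machine reaches the accept state qA and halts.

Final tape (ignoring leading/trailing blanks): 10111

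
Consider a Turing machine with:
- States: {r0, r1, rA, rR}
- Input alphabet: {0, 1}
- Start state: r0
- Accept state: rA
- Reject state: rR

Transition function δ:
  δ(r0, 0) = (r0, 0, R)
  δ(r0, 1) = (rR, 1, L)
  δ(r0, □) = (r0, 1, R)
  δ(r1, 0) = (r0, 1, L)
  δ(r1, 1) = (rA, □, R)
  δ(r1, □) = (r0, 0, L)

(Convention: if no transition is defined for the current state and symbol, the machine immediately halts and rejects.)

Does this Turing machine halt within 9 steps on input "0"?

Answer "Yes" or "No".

Execution trace:
Initial: [r0]0
Step 1: δ(r0, 0) = (r0, 0, R) → 0[r0]□
Step 2: δ(r0, □) = (r0, 1, R) → 01[r0]□
Step 3: δ(r0, □) = (r0, 1, R) → 011[r0]□
Step 4: δ(r0, □) = (r0, 1, R) → 0111[r0]□
Step 5: δ(r0, □) = (r0, 1, R) → 01111[r0]□
Step 6: δ(r0, □) = (r0, 1, R) → 011111[r0]□
Step 7: δ(r0, □) = (r0, 1, R) → 0111111[r0]□
Step 8: δ(r0, □) = (r0, 1, R) → 01111111[r0]□
Step 9: δ(r0, □) = (r0, 1, R) → 011111111[r0]□

The machine has not reached a halting state after 9 steps.
The machine did not halt within the 9-step bound.

Answer: No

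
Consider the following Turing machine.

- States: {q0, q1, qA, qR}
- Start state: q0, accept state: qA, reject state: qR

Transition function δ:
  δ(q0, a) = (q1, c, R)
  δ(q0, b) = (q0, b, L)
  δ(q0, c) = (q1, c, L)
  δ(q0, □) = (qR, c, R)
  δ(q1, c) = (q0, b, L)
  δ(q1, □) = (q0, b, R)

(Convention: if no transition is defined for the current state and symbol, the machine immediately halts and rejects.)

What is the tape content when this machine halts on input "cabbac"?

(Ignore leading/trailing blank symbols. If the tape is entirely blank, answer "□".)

Execution trace:
Initial: [q0]cabbac
Step 1: δ(q0, c) = (q1, c, L) → [q1]□cabbac
Step 2: δ(q1, □) = (q0, b, R) → b[q0]cabbac
Step 3: δ(q0, c) = (q1, c, L) → [q1]bcabbac

No transition is defined for δ(q1, b). By convention the machine halts and rejects.

Final tape (ignoring leading/trailing blanks): bcabbac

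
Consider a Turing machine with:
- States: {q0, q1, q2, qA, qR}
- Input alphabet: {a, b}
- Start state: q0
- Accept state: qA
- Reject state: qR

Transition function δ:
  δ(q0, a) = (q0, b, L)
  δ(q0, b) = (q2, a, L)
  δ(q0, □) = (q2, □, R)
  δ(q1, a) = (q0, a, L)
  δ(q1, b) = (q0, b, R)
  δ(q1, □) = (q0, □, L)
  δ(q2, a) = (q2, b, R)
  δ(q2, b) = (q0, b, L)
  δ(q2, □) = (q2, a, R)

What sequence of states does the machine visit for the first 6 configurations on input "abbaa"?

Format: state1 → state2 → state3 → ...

Execution trace:
Initial: [q0]abbaa
Step 1: δ(q0, a) = (q0, b, L) → [q0]□bbbaa
Step 2: δ(q0, □) = (q2, □, R) → □[q2]bbbaa
Step 3: δ(q2, b) = (q0, b, L) → [q0]□bbbaa
Step 4: δ(q0, □) = (q2, □, R) → □[q2]bbbaa
Step 5: δ(q2, b) = (q0, b, L) → [q0]□bbbaa

State sequence: q0 → q0 → q2 → q0 → q2 → q0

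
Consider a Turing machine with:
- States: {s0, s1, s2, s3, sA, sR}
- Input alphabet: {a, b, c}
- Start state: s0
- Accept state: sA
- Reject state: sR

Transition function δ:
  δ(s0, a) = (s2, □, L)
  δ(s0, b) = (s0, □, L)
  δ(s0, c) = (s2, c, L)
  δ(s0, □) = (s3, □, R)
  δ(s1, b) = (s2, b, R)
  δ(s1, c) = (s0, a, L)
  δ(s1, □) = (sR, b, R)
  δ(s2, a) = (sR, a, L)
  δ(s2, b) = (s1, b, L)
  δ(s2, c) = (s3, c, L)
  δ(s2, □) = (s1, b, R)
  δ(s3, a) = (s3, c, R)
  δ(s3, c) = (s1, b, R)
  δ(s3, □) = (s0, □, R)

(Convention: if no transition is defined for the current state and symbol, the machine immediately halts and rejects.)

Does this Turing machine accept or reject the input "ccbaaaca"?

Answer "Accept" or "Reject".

Execution trace:
Initial: [s0]ccbaaaca
Step 1: δ(s0, c) = (s2, c, L) → [s2]□ccbaaaca
Step 2: δ(s2, □) = (s1, b, R) → b[s1]ccbaaaca
Step 3: δ(s1, c) = (s0, a, L) → [s0]bacbaaaca
Step 4: δ(s0, b) = (s0, □, L) → [s0]□□acbaaaca
Step 5: δ(s0, □) = (s3, □, R) → □[s3]□acbaaaca
Step 6: δ(s3, □) = (s0, □, R) → □□[s0]acbaaaca
Step 7: δ(s0, a) = (s2, □, L) → □[s2]□□cbaaaca
Step 8: δ(s2, □) = (s1, b, R) → □b[s1]□cbaaaca
Step 9: δ(s1, □) = (sR, b, R) → □bb[sR]cbaaaca

The machine reaches the reject state sR and halts.

Answer: Reject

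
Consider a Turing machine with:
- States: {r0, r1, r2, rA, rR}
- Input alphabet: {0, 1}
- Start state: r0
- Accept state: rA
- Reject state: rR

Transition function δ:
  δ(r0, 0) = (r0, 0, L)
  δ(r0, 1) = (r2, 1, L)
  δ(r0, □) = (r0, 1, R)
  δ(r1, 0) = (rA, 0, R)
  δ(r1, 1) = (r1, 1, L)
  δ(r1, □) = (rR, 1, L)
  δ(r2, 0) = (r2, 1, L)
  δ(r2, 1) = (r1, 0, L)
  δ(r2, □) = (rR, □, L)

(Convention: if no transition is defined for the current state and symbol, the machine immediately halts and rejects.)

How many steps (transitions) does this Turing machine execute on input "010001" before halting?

Execution trace:
Initial: [r0]010001
Step 1: δ(r0, 0) = (r0, 0, L) → [r0]□010001
Step 2: δ(r0, □) = (r0, 1, R) → 1[r0]010001
Step 3: δ(r0, 0) = (r0, 0, L) → [r0]1010001
Step 4: δ(r0, 1) = (r2, 1, L) → [r2]□1010001
Step 5: δ(r2, □) = (rR, □, L) → [rR]□□1010001

The machine reaches the reject state rR and halts.

The machine executed 5 steps before halting.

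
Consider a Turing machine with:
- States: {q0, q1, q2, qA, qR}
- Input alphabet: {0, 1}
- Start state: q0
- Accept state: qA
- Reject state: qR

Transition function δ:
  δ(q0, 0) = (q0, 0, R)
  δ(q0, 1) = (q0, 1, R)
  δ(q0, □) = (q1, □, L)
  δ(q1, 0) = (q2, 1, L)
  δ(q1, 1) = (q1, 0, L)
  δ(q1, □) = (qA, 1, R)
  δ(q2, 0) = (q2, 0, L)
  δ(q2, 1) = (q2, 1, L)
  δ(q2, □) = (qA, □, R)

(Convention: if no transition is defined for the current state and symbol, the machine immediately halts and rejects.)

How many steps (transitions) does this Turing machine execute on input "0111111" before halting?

Execution trace:
Initial: [q0]0111111
Step 1: δ(q0, 0) = (q0, 0, R) → 0[q0]111111
Step 2: δ(q0, 1) = (q0, 1, R) → 01[q0]11111
Step 3: δ(q0, 1) = (q0, 1, R) → 011[q0]1111
Step 4: δ(q0, 1) = (q0, 1, R) → 0111[q0]111
Step 5: δ(q0, 1) = (q0, 1, R) → 01111[q0]11
Step 6: δ(q0, 1) = (q0, 1, R) → 011111[q0]1
Step 7: δ(q0, 1) = (q0, 1, R) → 0111111[q0]□
Step 8: δ(q0, □) = (q1, □, L) → 011111[q1]1□
Step 9: δ(q1, 1) = (q1, 0, L) → 01111[q1]10□
Step 10: δ(q1, 1) = (q1, 0, L) → 0111[q1]100□
Step 11: δ(q1, 1) = (q1, 0, L) → 011[q1]1000□
Step 12: δ(q1, 1) = (q1, 0, L) → 01[q1]10000□
Step 13: δ(q1, 1) = (q1, 0, L) → 0[q1]100000□
Step 14: δ(q1, 1) = (q1, 0, L) → [q1]0000000□
Step 15: δ(q1, 0) = (q2, 1, L) → [q2]□1000000□
Step 16: δ(q2, □) = (qA, □, R) → □[qA]1000000□

The machine reaches the accept state qA and halts.

The machine executed 16 steps before halting.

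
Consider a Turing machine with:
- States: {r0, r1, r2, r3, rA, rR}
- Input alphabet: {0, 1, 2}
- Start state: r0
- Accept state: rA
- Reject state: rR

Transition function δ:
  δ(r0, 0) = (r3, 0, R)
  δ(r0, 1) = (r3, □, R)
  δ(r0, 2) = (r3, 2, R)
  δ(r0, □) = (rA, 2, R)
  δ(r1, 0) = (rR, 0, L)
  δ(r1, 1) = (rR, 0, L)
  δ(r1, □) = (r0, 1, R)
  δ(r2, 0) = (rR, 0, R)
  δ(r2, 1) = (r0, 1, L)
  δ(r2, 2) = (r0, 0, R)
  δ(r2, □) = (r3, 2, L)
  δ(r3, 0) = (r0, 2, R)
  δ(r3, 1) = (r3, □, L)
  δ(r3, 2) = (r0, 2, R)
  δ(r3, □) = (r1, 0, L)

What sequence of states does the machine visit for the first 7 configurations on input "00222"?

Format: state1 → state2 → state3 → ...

Execution trace:
Initial: [r0]00222
Step 1: δ(r0, 0) = (r3, 0, R) → 0[r3]0222
Step 2: δ(r3, 0) = (r0, 2, R) → 02[r0]222
Step 3: δ(r0, 2) = (r3, 2, R) → 022[r3]22
Step 4: δ(r3, 2) = (r0, 2, R) → 0222[r0]2
Step 5: δ(r0, 2) = (r3, 2, R) → 02222[r3]□
Step 6: δ(r3, □) = (r1, 0, L) → 0222[r1]20

No transition is defined for δ(r1, 2). By convention the machine halts and rejects.

State sequence: r0 → r3 → r0 → r3 → r0 → r3 → r1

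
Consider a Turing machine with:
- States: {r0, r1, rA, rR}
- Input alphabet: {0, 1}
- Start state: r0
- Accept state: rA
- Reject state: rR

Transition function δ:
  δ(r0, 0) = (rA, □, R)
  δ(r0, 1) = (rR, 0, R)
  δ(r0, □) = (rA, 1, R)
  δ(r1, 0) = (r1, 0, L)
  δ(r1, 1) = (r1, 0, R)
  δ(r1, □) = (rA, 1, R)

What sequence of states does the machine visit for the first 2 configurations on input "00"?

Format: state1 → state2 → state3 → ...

Execution trace:
Initial: [r0]00
Step 1: δ(r0, 0) = (rA, □, R) → □[rA]0

The machine reaches the accept state rA and halts.

State sequence: r0 → rA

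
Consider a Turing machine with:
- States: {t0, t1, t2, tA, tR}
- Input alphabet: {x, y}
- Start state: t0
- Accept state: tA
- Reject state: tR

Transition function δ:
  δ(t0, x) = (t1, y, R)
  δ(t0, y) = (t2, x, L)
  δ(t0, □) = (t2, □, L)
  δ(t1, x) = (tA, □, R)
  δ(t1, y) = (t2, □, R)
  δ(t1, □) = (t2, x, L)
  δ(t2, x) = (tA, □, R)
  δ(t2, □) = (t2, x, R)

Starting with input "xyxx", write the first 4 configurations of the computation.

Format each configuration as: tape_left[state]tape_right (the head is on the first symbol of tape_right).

Transitions applied:
Step 1: δ(t0, x) = (t1, y, R)
Step 2: δ(t1, y) = (t2, □, R)
Step 3: δ(t2, x) = (tA, □, R)

The first 4 configurations are:
[t0]xyxx ⊢ y[t1]yxx ⊢ y□[t2]xx ⊢ y□□[tA]x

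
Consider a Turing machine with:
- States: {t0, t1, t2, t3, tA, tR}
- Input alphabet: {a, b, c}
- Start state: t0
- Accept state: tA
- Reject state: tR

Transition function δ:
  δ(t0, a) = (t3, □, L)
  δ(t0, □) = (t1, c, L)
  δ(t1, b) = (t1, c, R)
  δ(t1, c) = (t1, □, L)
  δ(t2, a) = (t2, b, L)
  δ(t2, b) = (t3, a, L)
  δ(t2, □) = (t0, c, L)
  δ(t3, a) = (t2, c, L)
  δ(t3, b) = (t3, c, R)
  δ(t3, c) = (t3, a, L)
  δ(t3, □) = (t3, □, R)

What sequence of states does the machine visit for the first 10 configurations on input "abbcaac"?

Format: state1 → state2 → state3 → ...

Execution trace:
Initial: [t0]abbcaac
Step 1: δ(t0, a) = (t3, □, L) → [t3]□□bbcaac
Step 2: δ(t3, □) = (t3, □, R) → □[t3]□bbcaac
Step 3: δ(t3, □) = (t3, □, R) → □□[t3]bbcaac
Step 4: δ(t3, b) = (t3, c, R) → □□c[t3]bcaac
Step 5: δ(t3, b) = (t3, c, R) → □□cc[t3]caac
Step 6: δ(t3, c) = (t3, a, L) → □□c[t3]caaac
Step 7: δ(t3, c) = (t3, a, L) → □□[t3]caaaac
Step 8: δ(t3, c) = (t3, a, L) → □[t3]□aaaaac
Step 9: δ(t3, □) = (t3, □, R) → □□[t3]aaaaac

State sequence: t0 → t3 → t3 → t3 → t3 → t3 → t3 → t3 → t3 → t3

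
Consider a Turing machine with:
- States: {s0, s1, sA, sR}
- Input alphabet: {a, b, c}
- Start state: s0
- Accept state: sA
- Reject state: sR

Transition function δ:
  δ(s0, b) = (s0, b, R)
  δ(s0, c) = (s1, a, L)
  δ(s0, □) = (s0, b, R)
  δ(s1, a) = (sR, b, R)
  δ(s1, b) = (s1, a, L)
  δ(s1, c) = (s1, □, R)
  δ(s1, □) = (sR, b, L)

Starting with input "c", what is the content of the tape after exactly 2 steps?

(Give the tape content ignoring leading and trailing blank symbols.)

Execution trace:
Initial: [s0]c
Step 1: δ(s0, c) = (s1, a, L) → [s1]□a
Step 2: δ(s1, □) = (sR, b, L) → [sR]□ba

The machine reaches the reject state sR and halts.

After 2 steps, the tape (ignoring leading/trailing blanks) is: ba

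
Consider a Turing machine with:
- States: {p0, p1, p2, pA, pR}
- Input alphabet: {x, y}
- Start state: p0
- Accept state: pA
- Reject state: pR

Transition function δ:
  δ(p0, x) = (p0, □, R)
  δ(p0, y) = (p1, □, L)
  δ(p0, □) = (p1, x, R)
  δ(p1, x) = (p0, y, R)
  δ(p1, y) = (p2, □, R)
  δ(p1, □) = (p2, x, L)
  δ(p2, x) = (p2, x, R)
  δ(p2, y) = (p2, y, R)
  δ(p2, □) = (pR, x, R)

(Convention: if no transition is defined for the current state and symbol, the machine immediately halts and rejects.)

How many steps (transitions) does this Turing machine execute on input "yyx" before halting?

Execution trace:
Initial: [p0]yyx
Step 1: δ(p0, y) = (p1, □, L) → [p1]□□yx
Step 2: δ(p1, □) = (p2, x, L) → [p2]□x□yx
Step 3: δ(p2, □) = (pR, x, R) → x[pR]x□yx

The machine reaches the reject state pR and halts.

The machine executed 3 steps before halting.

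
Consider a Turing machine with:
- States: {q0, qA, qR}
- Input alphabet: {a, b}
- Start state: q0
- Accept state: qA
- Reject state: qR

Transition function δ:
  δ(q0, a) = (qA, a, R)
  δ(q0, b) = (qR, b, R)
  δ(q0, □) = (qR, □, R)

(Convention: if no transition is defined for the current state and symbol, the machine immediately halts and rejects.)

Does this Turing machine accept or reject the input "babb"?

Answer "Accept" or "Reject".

Execution trace:
Initial: [q0]babb
Step 1: δ(q0, b) = (qR, b, R) → b[qR]abb

The machine reaches the reject state qR and halts.

Answer: Reject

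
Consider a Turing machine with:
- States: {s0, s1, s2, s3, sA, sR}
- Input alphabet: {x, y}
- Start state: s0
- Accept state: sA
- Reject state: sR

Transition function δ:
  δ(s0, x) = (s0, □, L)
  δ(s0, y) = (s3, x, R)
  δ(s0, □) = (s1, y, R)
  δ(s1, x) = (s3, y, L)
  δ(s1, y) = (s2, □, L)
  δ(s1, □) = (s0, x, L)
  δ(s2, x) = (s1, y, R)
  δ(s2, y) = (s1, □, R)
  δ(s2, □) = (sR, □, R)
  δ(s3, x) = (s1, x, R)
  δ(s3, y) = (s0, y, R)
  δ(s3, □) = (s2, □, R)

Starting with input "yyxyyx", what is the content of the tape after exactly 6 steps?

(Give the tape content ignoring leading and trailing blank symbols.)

Execution trace:
Initial: [s0]yyxyyx
Step 1: δ(s0, y) = (s3, x, R) → x[s3]yxyyx
Step 2: δ(s3, y) = (s0, y, R) → xy[s0]xyyx
Step 3: δ(s0, x) = (s0, □, L) → x[s0]y□yyx
Step 4: δ(s0, y) = (s3, x, R) → xx[s3]□yyx
Step 5: δ(s3, □) = (s2, □, R) → xx□[s2]yyx
Step 6: δ(s2, y) = (s1, □, R) → xx□□[s1]yx

After 6 steps, the tape (ignoring leading/trailing blanks) is: xx□□yx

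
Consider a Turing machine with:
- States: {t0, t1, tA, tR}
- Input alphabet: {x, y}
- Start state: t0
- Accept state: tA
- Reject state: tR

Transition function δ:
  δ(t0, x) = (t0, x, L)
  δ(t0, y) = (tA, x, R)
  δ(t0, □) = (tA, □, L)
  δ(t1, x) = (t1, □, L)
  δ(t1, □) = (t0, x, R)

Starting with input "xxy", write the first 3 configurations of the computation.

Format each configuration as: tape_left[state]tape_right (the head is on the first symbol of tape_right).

Transitions applied:
Step 1: δ(t0, x) = (t0, x, L)
Step 2: δ(t0, □) = (tA, □, L)

The first 3 configurations are:
[t0]xxy ⊢ [t0]□xxy ⊢ [tA]□□xxy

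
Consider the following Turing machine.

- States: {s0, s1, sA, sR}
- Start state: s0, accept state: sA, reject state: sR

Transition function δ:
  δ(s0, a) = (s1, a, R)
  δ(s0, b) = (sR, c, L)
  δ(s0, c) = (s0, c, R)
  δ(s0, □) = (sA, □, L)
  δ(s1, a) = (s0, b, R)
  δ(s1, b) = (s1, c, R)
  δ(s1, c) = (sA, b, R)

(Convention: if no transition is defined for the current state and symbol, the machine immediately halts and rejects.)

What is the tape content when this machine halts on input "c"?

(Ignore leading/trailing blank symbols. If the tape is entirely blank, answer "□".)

Execution trace:
Initial: [s0]c
Step 1: δ(s0, c) = (s0, c, R) → c[s0]□
Step 2: δ(s0, □) = (sA, □, L) → [sA]c□

The machine reaches the accept state sA and halts.

Final tape (ignoring leading/trailing blanks): c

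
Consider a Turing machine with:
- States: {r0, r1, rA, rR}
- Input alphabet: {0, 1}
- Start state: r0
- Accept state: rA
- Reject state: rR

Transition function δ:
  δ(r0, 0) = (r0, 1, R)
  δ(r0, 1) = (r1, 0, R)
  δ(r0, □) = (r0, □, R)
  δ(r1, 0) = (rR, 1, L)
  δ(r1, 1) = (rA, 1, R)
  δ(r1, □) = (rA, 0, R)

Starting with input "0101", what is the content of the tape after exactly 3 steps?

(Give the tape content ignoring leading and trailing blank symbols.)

Execution trace:
Initial: [r0]0101
Step 1: δ(r0, 0) = (r0, 1, R) → 1[r0]101
Step 2: δ(r0, 1) = (r1, 0, R) → 10[r1]01
Step 3: δ(r1, 0) = (rR, 1, L) → 1[rR]011

The machine reaches the reject state rR and halts.

After 3 steps, the tape (ignoring leading/trailing blanks) is: 1011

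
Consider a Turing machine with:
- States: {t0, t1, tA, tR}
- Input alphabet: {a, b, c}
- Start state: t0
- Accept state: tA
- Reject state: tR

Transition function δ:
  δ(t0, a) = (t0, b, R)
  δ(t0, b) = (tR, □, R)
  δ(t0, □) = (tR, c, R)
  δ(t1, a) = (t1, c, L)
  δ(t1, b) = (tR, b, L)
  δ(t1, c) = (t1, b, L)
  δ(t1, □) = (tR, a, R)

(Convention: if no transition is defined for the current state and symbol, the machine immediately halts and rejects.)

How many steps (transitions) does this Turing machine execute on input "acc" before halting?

Execution trace:
Initial: [t0]acc
Step 1: δ(t0, a) = (t0, b, R) → b[t0]cc

No transition is defined for δ(t0, c). By convention the machine halts and rejects.

The machine executed 1 step before halting.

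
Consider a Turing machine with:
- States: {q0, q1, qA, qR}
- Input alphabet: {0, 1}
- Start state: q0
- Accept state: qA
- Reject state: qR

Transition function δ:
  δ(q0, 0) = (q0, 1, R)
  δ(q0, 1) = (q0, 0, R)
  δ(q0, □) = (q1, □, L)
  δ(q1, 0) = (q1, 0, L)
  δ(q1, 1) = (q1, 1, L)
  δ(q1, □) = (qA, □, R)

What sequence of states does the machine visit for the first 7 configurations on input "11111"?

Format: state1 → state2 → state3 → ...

Execution trace:
Initial: [q0]11111
Step 1: δ(q0, 1) = (q0, 0, R) → 0[q0]1111
Step 2: δ(q0, 1) = (q0, 0, R) → 00[q0]111
Step 3: δ(q0, 1) = (q0, 0, R) → 000[q0]11
Step 4: δ(q0, 1) = (q0, 0, R) → 0000[q0]1
Step 5: δ(q0, 1) = (q0, 0, R) → 00000[q0]□
Step 6: δ(q0, □) = (q1, □, L) → 0000[q1]0□

State sequence: q0 → q0 → q0 → q0 → q0 → q0 → q1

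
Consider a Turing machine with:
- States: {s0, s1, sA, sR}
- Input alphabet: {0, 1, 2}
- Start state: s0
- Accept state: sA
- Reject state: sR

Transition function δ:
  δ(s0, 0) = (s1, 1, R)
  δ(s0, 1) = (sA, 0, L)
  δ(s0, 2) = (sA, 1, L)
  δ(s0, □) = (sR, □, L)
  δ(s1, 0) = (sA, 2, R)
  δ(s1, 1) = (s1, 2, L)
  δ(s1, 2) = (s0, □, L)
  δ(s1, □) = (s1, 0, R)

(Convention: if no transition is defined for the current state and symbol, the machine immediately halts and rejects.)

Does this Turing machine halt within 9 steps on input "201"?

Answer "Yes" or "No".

Execution trace:
Initial: [s0]201
Step 1: δ(s0, 2) = (sA, 1, L) → [sA]□101

The machine reaches the accept state sA and halts.
The machine halted after 1 step (within the 9-step bound).

Answer: Yes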